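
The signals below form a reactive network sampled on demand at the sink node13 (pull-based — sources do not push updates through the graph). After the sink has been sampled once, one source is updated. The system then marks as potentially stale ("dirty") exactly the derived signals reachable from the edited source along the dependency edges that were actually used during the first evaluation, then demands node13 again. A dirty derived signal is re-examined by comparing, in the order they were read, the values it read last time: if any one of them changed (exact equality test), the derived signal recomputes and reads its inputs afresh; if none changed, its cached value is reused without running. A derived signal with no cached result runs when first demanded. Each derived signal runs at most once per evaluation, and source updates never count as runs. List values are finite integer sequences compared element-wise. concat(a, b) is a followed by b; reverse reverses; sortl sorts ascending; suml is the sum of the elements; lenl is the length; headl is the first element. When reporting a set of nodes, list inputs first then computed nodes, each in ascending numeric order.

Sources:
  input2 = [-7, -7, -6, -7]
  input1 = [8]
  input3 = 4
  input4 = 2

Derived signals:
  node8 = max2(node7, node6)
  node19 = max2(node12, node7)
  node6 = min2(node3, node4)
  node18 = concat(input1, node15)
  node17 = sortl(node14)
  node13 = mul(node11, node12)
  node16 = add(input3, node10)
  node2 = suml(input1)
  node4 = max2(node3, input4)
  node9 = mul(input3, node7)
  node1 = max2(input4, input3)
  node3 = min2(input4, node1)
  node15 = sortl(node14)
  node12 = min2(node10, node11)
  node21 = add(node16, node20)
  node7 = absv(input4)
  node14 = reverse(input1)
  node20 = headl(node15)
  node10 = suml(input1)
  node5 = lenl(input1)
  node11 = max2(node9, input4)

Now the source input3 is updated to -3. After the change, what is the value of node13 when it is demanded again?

node13 now evaluates to 4.

Initial pass — values computed on the first demand:
  node7 = absv(2) = 2
  node9 = mul(4, 2) = 8
  node10 = suml([8]) = 8
  node11 = max2(8, 2) = 8
  node12 = min2(8, 8) = 8
  node13 = mul(8, 8) = 64

Second demand — change propagation:
  node9: re-runs because input3 4->-3; new result -6.
  node11: re-runs because node9 8->-6; new result 2.
  node12: re-runs because node11 8->2; new result 2.
  node13: re-runs because node11 8->2; node12 8->2; new result 4.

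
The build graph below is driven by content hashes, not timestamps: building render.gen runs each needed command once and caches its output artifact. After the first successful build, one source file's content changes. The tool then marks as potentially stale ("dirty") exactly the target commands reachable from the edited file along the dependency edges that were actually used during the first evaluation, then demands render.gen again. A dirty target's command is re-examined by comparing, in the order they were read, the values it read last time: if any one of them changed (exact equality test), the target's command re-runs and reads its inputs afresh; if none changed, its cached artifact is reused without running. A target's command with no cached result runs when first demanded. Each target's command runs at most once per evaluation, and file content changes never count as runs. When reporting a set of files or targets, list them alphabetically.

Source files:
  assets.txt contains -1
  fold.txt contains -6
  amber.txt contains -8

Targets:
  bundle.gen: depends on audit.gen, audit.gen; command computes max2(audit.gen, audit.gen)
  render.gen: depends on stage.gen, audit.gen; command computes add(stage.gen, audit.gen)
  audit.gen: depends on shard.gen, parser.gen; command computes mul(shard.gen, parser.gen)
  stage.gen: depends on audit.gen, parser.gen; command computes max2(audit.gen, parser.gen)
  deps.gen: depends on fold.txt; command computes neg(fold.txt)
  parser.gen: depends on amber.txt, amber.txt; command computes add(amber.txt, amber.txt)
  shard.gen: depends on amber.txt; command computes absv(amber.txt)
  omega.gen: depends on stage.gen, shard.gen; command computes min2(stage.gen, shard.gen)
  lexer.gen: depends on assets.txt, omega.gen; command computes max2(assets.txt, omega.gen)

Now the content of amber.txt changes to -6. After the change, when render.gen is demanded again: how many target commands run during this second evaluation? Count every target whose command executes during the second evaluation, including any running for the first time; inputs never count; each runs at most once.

Initial pass — values computed on the first demand:
  parser.gen = add(-8, -8) = -16
  shard.gen = absv(-8) = 8
  audit.gen = mul(8, -16) = -128
  stage.gen = max2(-128, -16) = -16
  render.gen = add(-16, -128) = -144

Second demand — change propagation:
  parser.gen: re-runs because amber.txt -8->-6; amber.txt -8->-6; new result -12.
  shard.gen: re-runs because amber.txt -8->-6; new result 6.
  audit.gen: re-runs because shard.gen 8->6; parser.gen -16->-12; new result -72.
  stage.gen: re-runs because audit.gen -128->-72; parser.gen -16->-12; new result -12.
  render.gen: re-runs because stage.gen -16->-12; audit.gen -128->-72; new result -84.

Run set: audit.gen, parser.gen, render.gen, shard.gen, stage.gen (5 run).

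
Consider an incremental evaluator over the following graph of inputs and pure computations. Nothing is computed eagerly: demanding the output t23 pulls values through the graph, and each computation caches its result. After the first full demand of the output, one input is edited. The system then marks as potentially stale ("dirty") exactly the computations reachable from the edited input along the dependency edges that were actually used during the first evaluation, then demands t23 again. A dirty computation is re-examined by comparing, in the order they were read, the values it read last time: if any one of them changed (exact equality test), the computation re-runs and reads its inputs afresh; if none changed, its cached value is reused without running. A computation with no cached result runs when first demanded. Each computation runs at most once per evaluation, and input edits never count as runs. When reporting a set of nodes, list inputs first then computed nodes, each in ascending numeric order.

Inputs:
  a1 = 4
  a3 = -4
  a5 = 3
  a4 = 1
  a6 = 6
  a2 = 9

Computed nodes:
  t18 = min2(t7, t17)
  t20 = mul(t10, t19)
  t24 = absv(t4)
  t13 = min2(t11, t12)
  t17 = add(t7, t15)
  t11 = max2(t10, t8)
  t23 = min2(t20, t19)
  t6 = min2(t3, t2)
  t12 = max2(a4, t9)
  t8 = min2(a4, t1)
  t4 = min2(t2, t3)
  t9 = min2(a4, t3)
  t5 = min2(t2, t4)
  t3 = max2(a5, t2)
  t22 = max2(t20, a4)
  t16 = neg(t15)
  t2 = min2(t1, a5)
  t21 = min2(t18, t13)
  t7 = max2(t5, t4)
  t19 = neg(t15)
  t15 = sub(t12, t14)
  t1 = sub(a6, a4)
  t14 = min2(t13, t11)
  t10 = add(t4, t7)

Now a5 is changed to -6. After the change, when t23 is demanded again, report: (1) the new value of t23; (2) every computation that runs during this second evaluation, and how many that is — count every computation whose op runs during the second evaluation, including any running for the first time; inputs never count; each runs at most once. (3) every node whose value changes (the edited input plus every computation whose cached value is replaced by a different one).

t23 now evaluates to 0.
Run set: t2, t3, t4, t5, t7, t9, t10, t11, t12, t13, t14, t20 (12 run).
Changed values: a5, t2, t3, t4, t5, t7, t9, t10, t11.
The important point: at t15 every value read last time is unchanged, so the dirty flag clears without a run.

Initial pass — values computed on the first demand:
  t1 = sub(6, 1) = 5
  t2 = min2(5, 3) = 3
  t3 = max2(3, 3) = 3
  t4 = min2(3, 3) = 3
  t5 = min2(3, 3) = 3
  t7 = max2(3, 3) = 3
  t8 = min2(1, 5) = 1
  t9 = min2(1, 3) = 1
  t10 = add(3, 3) = 6
  t11 = max2(6, 1) = 6
  t12 = max2(1, 1) = 1
  t13 = min2(6, 1) = 1
  t14 = min2(1, 6) = 1
  t15 = sub(1, 1) = 0
  t19 = neg(0) = 0
  t20 = mul(6, 0) = 0
  t23 = min2(0, 0) = 0

Second demand — change propagation:
  t2: re-runs because a5 3->-6; new result -6.
  t3: re-runs because a5 3->-6; t2 3->-6; new result -6.
  t4: re-runs because t2 3->-6; t3 3->-6; new result -6.
  t5: re-runs because t2 3->-6; t4 3->-6; new result -6.
  t7: re-runs because t5 3->-6; t4 3->-6; new result -6.
  t9: re-runs because t3 3->-6; new result -6.
  t10: re-runs because t4 3->-6; t7 3->-6; new result -12.
  t11: re-runs because t10 6->-12; new result 1.
  t12: re-runs because t9 1->-6; new result 1 (unchanged).
  t13: re-runs because t11 6->1; new result 1 (unchanged).
  t14: re-runs because t11 6->1; new result 1 (unchanged).
  t15: re-examined; everything it read last time is the same (t12 unchanged, t14 unchanged) — cache 0 kept, no run.
  t19: re-examined; everything it read last time is the same (t15 unchanged) — cache 0 kept, no run.
  t20: re-runs because t10 6->-12; new result 0 (unchanged).
  t23: re-examined; everything it read last time is the same (t20 unchanged, t19 unchanged) — cache 0 kept, no run.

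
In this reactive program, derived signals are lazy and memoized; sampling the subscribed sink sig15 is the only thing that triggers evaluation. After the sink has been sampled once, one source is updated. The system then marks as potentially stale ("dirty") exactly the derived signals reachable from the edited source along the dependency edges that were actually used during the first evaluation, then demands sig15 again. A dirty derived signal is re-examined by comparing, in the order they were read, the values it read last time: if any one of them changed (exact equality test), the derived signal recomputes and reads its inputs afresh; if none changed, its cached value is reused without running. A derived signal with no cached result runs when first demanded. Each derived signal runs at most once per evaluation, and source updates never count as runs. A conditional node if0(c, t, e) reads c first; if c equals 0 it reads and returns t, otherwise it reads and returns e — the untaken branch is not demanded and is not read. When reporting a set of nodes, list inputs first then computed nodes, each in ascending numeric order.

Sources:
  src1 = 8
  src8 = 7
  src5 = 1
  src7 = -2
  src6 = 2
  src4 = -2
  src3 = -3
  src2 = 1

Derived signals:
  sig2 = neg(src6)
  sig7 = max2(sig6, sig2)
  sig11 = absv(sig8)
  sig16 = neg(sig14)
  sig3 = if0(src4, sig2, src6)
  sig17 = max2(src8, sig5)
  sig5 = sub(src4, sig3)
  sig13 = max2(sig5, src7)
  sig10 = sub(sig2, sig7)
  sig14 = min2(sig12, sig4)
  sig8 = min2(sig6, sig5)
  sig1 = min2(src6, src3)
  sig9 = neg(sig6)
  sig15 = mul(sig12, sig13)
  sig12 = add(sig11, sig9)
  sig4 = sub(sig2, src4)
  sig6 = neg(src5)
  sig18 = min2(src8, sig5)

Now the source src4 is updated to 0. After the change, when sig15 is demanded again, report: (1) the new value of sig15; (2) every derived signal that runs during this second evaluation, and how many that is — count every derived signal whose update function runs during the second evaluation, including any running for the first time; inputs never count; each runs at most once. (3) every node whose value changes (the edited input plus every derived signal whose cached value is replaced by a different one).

Demanding sig15 again yields 4.
8 derived signals run: sig2, sig3, sig5, sig8, sig11, sig12, sig13, sig15.
The nodes whose values change: src4, sig3, sig5, sig8, sig11, sig12, sig13, sig15.
Note the branch switch — sig2 had no cache and runs now for the first time.

First demand of the output computes:
  sig3 = if0(src4=-2 -> else branch src6) = 2
  sig5 = sub(-2, 2) = -4
  sig6 = neg(1) = -1
  sig8 = min2(-1, -4) = -4
  sig9 = neg(-1) = 1
  sig11 = absv(-4) = 4
  sig12 = add(4, 1) = 5
  sig13 = max2(-4, -2) = -2
  sig15 = mul(5, -2) = -10

After the edit, cleaning proceeds:
  sig2: had never run; runs now, result -2.
  sig3: a read changed (src4 -2->0) — executes, giving -2.
  sig5: a read changed (src4 -2->0; sig3 2->-2) — executes, giving 2.
  sig8: a read changed (sig5 -4->2) — executes, giving -1.
  sig11: a read changed (sig8 -4->-1) — executes, giving 1.
  sig12: a read changed (sig11 4->1) — executes, giving 2.
  sig13: a read changed (sig5 -4->2) — executes, giving 2.
  sig15: a read changed (sig12 5->2; sig13 -2->2) — executes, giving 4.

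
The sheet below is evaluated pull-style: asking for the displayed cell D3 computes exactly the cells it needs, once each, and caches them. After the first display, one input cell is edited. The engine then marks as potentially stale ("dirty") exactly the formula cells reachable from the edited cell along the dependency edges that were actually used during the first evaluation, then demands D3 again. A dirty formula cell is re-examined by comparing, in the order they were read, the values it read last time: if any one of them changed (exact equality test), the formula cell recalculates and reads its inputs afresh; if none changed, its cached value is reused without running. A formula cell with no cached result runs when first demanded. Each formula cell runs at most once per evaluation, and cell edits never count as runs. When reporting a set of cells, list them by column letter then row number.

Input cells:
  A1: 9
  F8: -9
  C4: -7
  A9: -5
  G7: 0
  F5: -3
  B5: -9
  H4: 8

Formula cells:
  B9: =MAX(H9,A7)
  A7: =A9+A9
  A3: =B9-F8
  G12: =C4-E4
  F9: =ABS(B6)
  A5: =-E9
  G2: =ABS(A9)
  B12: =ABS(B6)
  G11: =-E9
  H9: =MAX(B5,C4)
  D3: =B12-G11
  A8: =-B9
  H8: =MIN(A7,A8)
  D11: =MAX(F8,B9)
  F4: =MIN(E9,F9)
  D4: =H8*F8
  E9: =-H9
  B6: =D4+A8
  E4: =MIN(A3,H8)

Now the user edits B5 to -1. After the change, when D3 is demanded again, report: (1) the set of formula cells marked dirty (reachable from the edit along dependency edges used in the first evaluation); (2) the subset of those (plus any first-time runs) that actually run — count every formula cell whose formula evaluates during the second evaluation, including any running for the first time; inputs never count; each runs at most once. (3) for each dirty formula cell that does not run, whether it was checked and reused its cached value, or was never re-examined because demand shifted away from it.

First demand of the output computes:
  A7 = -5 + -5 = -10
  H9 = MAX(-9, -7) = -7
  B9 = MAX(-7, -10) = -7
  A8 = -(-7) = 7
  E9 = -(-7) = 7
  G11 = -(7) = -7
  H8 = MIN(-10, 7) = -10
  D4 = -10 * -9 = 90
  B6 = 90 + 7 = 97
  B12 = ABS(97) = 97
  D3 = 97 - -7 = 104

After the edit, cleaning proceeds:
  H9: a read changed (B5 -9->-1) — executes, giving -1.
  B9: a read changed (H9 -7->-1) — executes, giving -1.
  A8: a read changed (B9 -7->-1) — executes, giving 1.
  E9: a read changed (H9 -7->-1) — executes, giving 1.
  G11: a read changed (E9 7->1) — executes, giving -1.
  H8: a read changed (A8 7->1) — executes, giving -10 — identical to its old value.
  D4: dirty, but its reads are unchanged (H8 unchanged, F8 unchanged); cached 90 stands.
  B6: a read changed (A8 7->1) — executes, giving 91.
  B12: a read changed (B6 97->91) — executes, giving 91.
  D3: a read changed (B12 97->91; G11 -7->-1) — executes, giving 92.

Note where the cutoff bites: D4 is checked, finds nothing changed, and keeps its cache.

The edit dirties: A8, B6, B9, B12, D3, D4, E9, G11, H8, H9.
9 formula cells run: A8, B6, B9, B12, D3, E9, G11, H8, H9.
Cache hits after checking: D4.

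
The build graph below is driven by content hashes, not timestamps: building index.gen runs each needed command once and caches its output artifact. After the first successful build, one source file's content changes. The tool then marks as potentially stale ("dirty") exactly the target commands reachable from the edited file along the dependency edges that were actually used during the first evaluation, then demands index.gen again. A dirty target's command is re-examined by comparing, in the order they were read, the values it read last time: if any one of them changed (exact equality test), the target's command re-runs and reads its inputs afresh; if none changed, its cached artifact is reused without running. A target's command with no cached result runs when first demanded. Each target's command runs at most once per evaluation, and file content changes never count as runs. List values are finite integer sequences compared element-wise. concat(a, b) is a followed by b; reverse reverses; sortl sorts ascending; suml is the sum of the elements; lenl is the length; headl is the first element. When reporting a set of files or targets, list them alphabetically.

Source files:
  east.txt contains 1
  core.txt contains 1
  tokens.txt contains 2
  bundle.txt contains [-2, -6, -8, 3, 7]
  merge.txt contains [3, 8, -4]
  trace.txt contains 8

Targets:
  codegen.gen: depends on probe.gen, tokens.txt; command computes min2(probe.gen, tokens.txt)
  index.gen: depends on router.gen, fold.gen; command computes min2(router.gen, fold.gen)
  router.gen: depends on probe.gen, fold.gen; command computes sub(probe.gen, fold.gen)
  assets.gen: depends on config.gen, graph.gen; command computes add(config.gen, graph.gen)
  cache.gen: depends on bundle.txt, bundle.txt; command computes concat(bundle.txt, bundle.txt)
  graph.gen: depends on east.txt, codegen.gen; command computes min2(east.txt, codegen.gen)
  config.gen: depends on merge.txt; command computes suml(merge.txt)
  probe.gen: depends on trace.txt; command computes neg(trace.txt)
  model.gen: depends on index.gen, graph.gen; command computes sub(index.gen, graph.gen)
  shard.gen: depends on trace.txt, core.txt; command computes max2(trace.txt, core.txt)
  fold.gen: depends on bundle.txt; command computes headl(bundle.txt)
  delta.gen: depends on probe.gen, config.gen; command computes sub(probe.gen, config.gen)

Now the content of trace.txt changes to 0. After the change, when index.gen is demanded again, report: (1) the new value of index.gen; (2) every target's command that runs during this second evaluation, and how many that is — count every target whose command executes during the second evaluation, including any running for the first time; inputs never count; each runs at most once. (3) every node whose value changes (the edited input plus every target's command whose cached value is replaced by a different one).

Initial pass — values computed on the first demand:
  fold.gen = headl([-2, -6, -8, 3, 7]) = -2
  probe.gen = neg(8) = -8
  router.gen = sub(-8, -2) = -6
  index.gen = min2(-6, -2) = -6

Second demand — change propagation:
  probe.gen: re-runs because trace.txt 8->0; new result 0.
  router.gen: re-runs because probe.gen -8->0; new result 2.
  index.gen: re-runs because router.gen -6->2; new result -2.

index.gen now evaluates to -2.
Run set: index.gen, probe.gen, router.gen (3 run).
Changed values: index.gen, probe.gen, router.gen, trace.txt.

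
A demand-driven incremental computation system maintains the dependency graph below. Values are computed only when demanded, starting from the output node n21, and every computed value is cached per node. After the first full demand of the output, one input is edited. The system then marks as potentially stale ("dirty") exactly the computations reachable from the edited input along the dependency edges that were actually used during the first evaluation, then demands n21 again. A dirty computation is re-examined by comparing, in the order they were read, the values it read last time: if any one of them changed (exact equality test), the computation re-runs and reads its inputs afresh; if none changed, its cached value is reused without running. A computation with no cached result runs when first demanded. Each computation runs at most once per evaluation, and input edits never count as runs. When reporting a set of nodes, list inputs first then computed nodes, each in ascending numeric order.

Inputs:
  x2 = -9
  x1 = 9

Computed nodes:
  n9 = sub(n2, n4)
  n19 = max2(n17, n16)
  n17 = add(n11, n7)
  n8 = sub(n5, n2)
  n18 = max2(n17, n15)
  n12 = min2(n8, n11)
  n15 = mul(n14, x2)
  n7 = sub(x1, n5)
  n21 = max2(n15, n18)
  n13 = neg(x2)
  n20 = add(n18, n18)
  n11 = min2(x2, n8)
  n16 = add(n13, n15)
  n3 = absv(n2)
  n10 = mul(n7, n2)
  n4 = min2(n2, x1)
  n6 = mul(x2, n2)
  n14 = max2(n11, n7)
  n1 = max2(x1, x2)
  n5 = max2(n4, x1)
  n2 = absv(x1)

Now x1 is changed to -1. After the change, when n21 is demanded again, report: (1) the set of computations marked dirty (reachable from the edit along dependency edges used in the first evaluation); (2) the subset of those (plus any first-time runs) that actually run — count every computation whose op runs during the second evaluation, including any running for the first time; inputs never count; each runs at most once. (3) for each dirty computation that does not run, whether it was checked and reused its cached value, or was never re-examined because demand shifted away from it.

First evaluation (everything demanded from the output):
  n2 = absv(9) = 9
  n4 = min2(9, 9) = 9
  n5 = max2(9, 9) = 9
  n7 = sub(9, 9) = 0
  n8 = sub(9, 9) = 0
  n11 = min2(-9, 0) = -9
  n14 = max2(-9, 0) = 0
  n15 = mul(0, -9) = 0
  n17 = add(-9, 0) = -9
  n18 = max2(-9, 0) = 0
  n21 = max2(0, 0) = 0

Propagation after the edit:
  n2: runs — x1 9->-1; result 1.
  n4: runs — n2 9->1; x1 9->-1; result -1.
  n5: runs — n4 9->-1; x1 9->-1; result -1.
  n7: runs — x1 9->-1; n5 9->-1; result 0 (same value as before).
  n8: runs — n5 9->-1; n2 9->1; result -2.
  n11: runs — n8 0->-2; result -9 (same value as before).
  n14: checked — values it read are unchanged (n11 unchanged, n7 unchanged); reused cached 0 without running.
  n15: checked — values it read are unchanged (n14 unchanged, x2 unchanged); reused cached 0 without running.
  n17: checked — values it read are unchanged (n11 unchanged, n7 unchanged); reused cached -9 without running.
  n18: checked — values it read are unchanged (n17 unchanged, n15 unchanged); reused cached 0 without running.
  n21: checked — values it read are unchanged (n15 unchanged, n18 unchanged); reused cached 0 without running.

Key observation: the cutoff stops propagation at n14 — its inputs' values are unchanged, so it reuses its cache.

Marked dirty: n2, n4, n5, n7, n8, n11, n14, n15, n17, n18, n21.
Computations that run: n2, n4, n5, n7, n8, n11 — 6 in total.
Checked but reused from cache: n14, n15, n17, n18, n21.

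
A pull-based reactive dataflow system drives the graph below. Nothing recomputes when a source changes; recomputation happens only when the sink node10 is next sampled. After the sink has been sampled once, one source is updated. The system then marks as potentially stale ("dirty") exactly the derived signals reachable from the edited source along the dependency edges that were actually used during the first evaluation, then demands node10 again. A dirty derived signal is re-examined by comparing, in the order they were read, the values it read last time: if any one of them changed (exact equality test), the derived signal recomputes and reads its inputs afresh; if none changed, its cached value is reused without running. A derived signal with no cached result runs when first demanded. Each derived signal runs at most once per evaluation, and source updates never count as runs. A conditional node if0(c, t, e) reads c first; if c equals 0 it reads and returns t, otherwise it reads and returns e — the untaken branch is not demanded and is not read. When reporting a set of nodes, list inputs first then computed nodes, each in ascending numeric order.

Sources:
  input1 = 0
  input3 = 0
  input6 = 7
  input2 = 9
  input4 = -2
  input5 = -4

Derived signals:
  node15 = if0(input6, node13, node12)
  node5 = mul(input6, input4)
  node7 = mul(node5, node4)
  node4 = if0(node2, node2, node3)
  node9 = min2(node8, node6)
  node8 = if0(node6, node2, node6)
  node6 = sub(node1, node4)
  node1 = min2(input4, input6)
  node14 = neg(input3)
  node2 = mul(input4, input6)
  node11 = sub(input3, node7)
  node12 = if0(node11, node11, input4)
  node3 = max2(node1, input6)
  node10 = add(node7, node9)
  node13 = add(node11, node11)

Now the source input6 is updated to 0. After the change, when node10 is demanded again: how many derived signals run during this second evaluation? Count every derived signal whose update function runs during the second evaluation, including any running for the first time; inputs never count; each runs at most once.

First evaluation (everything demanded from the output):
  node1 = min2(-2, 7) = -2
  node2 = mul(-2, 7) = -14
  node3 = max2(-2, 7) = 7
  node4 = if0(node2=-14 -> else branch node3) = 7
  node5 = mul(7, -2) = -14
  node6 = sub(-2, 7) = -9
  node7 = mul(-14, 7) = -98
  node8 = if0(node6=-9 -> else branch node6) = -9
  node9 = min2(-9, -9) = -9
  node10 = add(-98, -9) = -107

Propagation after the edit:
  node1: runs — input6 7->0; result -2 (same value as before).
  node2: runs — input6 7->0; result 0.
  node3: marked dirty but never re-examined — demand shifted away from it.
  node4: runs — node2 -14->0; result 0.
  node5: runs — input6 7->0; result 0.
  node6: runs — node4 7->0; result -2.
  node7: runs — node5 -14->0; node4 7->0; result 0.
  node8: runs — node6 -9->-2; node6 -9->-2; result -2.
  node9: runs — node8 -9->-2; node6 -9->-2; result -2.
  node10: runs — node7 -98->0; node9 -9->-2; result -2.

Key observation: a condition flipped, so demand moved to the other branch — node3 is never re-examined.

Derived signals that run: node1, node2, node4, node5, node6, node7, node8, node9, node10 — 9 in total.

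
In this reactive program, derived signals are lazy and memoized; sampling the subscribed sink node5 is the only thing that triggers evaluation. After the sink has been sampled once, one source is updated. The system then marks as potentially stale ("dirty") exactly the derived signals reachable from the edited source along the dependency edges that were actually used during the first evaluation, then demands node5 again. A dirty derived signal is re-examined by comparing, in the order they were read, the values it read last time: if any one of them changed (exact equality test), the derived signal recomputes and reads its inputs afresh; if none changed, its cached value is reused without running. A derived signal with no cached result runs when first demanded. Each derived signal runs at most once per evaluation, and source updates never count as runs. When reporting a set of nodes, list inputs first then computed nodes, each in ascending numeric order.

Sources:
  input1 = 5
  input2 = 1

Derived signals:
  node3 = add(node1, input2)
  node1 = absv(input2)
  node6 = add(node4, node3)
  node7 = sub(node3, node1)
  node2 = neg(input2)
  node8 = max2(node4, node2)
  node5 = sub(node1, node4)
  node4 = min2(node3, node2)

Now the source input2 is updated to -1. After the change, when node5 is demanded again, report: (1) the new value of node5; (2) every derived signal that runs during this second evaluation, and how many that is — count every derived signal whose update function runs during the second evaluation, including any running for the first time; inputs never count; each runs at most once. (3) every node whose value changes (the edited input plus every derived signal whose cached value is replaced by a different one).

First demand of the output computes:
  node1 = absv(1) = 1
  node2 = neg(1) = -1
  node3 = add(1, 1) = 2
  node4 = min2(2, -1) = -1
  node5 = sub(1, -1) = 2

After the edit, cleaning proceeds:
  node1: a read changed (input2 1->-1) — executes, giving 1 — identical to its old value.
  node2: a read changed (input2 1->-1) — executes, giving 1.
  node3: a read changed (input2 1->-1) — executes, giving 0.
  node4: a read changed (node3 2->0; node2 -1->1) — executes, giving 0.
  node5: a read changed (node4 -1->0) — executes, giving 1.

Demanding node5 again yields 1.
5 derived signals run: node1, node2, node3, node4, node5.
The nodes whose values change: input2, node2, node3, node4, node5.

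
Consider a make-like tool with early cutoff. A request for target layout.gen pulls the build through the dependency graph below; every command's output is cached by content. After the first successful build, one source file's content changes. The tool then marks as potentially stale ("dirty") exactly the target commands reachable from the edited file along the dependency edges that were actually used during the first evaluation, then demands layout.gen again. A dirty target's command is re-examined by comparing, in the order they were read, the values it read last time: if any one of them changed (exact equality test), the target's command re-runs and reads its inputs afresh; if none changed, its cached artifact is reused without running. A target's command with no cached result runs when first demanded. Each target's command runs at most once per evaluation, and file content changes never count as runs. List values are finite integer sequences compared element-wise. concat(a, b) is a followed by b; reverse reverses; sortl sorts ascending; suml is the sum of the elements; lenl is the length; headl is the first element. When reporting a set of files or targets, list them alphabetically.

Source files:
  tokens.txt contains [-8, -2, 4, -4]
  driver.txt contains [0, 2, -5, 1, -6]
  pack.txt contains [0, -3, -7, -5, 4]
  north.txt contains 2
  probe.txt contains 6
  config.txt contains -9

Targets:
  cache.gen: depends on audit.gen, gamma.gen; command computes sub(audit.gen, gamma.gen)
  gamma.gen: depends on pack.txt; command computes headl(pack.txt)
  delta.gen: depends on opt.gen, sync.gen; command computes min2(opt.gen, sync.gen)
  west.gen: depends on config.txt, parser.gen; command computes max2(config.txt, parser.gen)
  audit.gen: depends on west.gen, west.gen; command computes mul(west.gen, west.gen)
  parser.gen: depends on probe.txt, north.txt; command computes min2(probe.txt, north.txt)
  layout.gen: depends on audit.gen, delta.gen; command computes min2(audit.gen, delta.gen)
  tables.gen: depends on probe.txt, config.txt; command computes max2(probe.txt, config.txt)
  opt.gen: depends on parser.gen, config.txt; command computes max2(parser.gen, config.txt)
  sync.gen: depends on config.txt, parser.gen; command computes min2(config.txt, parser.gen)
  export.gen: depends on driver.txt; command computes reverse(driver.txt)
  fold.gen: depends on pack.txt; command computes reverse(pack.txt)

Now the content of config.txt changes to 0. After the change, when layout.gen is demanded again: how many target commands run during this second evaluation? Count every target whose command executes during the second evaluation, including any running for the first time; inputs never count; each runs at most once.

5 target commands run: delta.gen, layout.gen, opt.gen, sync.gen, west.gen.
Note where the cutoff bites: audit.gen is checked, finds nothing changed, and keeps its cache.

First demand of the output computes:
  parser.gen = min2(6, 2) = 2
  opt.gen = max2(2, -9) = 2
  sync.gen = min2(-9, 2) = -9
  delta.gen = min2(2, -9) = -9
  west.gen = max2(-9, 2) = 2
  audit.gen = mul(2, 2) = 4
  layout.gen = min2(4, -9) = -9

After the edit, cleaning proceeds:
  opt.gen: a read changed (config.txt -9->0) — executes, giving 2 — identical to its old value.
  sync.gen: a read changed (config.txt -9->0) — executes, giving 0.
  delta.gen: a read changed (sync.gen -9->0) — executes, giving 0.
  west.gen: a read changed (config.txt -9->0) — executes, giving 2 — identical to its old value.
  audit.gen: dirty, but its reads are unchanged (west.gen unchanged, west.gen unchanged); cached 4 stands.
  layout.gen: a read changed (delta.gen -9->0) — executes, giving 0.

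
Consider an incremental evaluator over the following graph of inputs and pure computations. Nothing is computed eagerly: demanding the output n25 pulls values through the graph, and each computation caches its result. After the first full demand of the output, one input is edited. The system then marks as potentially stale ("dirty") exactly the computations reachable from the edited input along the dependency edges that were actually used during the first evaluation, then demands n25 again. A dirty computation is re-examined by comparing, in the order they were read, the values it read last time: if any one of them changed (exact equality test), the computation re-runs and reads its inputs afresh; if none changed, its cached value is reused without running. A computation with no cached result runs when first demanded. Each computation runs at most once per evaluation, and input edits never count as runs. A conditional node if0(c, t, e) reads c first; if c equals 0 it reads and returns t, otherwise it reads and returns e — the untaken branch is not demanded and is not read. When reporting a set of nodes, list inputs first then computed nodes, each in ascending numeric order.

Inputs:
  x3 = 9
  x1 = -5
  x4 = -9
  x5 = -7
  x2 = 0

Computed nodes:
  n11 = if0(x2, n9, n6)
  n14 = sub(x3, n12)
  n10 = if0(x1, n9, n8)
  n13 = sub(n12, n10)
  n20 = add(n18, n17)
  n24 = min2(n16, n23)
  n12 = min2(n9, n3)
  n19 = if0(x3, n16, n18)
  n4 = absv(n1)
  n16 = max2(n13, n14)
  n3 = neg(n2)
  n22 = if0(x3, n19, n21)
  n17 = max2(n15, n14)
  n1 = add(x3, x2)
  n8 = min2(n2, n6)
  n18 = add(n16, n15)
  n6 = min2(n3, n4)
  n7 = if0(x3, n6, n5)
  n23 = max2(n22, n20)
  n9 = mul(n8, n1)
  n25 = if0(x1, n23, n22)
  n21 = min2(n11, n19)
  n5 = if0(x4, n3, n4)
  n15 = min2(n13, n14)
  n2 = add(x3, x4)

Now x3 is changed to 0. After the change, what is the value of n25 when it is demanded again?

n25 now evaluates to 9.
The important point: the flipped condition redirects demand; n11, n15, n18, n21 are left stale, never re-checked.

Initial pass — values computed on the first demand:
  n1 = add(9, 0) = 9
  n2 = add(9, -9) = 0
  n3 = neg(0) = 0
  n4 = absv(9) = 9
  n6 = min2(0, 9) = 0
  n8 = min2(0, 0) = 0
  n9 = mul(0, 9) = 0
  n10 = if0(x1=-5 -> else branch n8) = 0
  n11 = if0(x2=0 -> then branch n9) = 0
  n12 = min2(0, 0) = 0
  n13 = sub(0, 0) = 0
  n14 = sub(9, 0) = 9
  n15 = min2(0, 9) = 0
  n16 = max2(0, 9) = 9
  n18 = add(9, 0) = 9
  n19 = if0(x3=9 -> else branch n18) = 9
  n21 = min2(0, 9) = 0
  n22 = if0(x3=9 -> else branch n21) = 0
  n25 = if0(x1=-5 -> else branch n22) = 0

Second demand — change propagation:
  n1: re-runs because x3 9->0; new result 0.
  n2: re-runs because x3 9->0; new result -9.
  n3: re-runs because n2 0->-9; new result 9.
  n4: re-runs because n1 9->0; new result 0.
  n6: re-runs because n3 0->9; n4 9->0; new result 0 (unchanged).
  n8: re-runs because n2 0->-9; new result -9.
  n9: re-runs because n8 0->-9; n1 9->0; new result 0 (unchanged).
  n10: re-runs because n8 0->-9; new result -9.
  n11: dirty yet unreached — the second evaluation never asks for it.
  n12: re-runs because n3 0->9; new result 0 (unchanged).
  n13: re-runs because n10 0->-9; new result 9.
  n14: re-runs because x3 9->0; new result 0.
  n15: dirty yet unreached — the second evaluation never asks for it.
  n16: re-runs because n13 0->9; n14 9->0; new result 9 (unchanged).
  n18: dirty yet unreached — the second evaluation never asks for it.
  n19: re-runs because x3 9->0; new result 9 (unchanged).
  n21: dirty yet unreached — the second evaluation never asks for it.
  n22: re-runs because x3 9->0; new result 9.
  n25: re-runs because n22 0->9; new result 9.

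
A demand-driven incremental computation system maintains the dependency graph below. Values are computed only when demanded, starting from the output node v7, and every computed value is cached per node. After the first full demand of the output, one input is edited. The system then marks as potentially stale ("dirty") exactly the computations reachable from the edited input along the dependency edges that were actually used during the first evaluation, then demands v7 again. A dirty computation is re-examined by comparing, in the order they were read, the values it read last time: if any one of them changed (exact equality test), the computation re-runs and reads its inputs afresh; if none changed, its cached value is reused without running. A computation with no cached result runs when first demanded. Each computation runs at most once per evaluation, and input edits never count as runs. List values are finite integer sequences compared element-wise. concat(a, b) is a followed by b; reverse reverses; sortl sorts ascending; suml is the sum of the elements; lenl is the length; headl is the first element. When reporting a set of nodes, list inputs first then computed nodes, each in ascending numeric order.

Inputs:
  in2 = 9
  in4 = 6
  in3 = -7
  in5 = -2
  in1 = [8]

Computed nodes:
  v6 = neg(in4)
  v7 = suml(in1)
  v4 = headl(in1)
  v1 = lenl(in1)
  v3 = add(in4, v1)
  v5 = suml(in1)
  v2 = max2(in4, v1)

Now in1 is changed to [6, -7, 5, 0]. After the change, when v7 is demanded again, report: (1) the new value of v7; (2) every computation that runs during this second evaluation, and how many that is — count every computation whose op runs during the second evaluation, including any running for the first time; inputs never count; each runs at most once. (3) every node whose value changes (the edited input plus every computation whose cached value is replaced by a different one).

First evaluation (everything demanded from the output):
  v7 = suml([8]) = 8

Propagation after the edit:
  v7: runs — in1 [8]->[6, -7, 5, 0]; result 4.

New value of v7: 4.
Computations that run: v7 — 1 in total.
Values that change: in1, v7.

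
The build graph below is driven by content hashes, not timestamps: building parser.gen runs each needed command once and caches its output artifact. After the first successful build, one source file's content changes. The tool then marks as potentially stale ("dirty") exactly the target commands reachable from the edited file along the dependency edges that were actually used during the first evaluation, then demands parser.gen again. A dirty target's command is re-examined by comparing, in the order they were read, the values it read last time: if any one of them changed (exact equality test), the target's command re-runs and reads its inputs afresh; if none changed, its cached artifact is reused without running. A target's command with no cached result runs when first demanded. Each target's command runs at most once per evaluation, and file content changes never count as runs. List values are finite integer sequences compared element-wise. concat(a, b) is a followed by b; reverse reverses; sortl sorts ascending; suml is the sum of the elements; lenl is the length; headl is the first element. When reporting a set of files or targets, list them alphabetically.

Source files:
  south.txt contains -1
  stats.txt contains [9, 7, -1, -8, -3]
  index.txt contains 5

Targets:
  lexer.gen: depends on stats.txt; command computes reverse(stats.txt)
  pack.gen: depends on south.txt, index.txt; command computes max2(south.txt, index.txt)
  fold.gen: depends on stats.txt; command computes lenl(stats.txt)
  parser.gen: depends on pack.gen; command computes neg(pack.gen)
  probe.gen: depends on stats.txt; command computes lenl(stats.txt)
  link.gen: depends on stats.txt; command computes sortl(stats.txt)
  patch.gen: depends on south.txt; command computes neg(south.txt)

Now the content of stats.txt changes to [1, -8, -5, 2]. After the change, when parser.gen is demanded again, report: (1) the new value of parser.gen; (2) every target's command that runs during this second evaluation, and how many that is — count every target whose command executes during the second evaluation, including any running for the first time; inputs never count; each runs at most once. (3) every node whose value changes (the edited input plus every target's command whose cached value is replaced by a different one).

parser.gen now evaluates to -5.
Run set: none (0 run).
Changed values: stats.txt.
The important point: nothing the output needs ever reads stats.txt, so the edit is invisible to it.

Initial pass — values computed on the first demand:
  pack.gen = max2(-1, 5) = 5
  parser.gen = neg(5) = -5

Second demand — change propagation:
  no demanded computation ever read stats.txt, so the edit dirties nothing and nothing runs.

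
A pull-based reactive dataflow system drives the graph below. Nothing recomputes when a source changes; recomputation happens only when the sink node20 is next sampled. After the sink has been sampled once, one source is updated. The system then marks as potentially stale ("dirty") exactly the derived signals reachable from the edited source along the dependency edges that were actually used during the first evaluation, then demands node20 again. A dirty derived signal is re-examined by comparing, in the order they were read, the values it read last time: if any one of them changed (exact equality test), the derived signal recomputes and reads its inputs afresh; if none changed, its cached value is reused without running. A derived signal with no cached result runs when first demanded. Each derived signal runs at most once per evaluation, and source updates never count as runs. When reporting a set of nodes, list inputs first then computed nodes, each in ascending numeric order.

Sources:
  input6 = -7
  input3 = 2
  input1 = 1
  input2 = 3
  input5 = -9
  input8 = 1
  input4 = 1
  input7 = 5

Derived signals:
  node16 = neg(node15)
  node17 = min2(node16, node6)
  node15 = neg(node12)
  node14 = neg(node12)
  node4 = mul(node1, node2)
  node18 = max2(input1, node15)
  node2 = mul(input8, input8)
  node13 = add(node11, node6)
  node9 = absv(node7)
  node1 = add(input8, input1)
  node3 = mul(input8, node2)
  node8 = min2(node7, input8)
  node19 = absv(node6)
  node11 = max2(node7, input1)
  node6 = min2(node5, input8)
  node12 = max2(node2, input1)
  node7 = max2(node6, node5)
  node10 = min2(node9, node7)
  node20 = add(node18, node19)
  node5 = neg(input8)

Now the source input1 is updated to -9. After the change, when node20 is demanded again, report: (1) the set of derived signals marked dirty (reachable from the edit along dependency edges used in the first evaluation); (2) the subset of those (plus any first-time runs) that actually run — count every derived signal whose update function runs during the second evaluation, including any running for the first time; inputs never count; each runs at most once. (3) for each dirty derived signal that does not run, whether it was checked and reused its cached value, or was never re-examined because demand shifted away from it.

First evaluation (everything demanded from the output):
  node2 = mul(1, 1) = 1
  node5 = neg(1) = -1
  node6 = min2(-1, 1) = -1
  node12 = max2(1, 1) = 1
  node15 = neg(1) = -1
  node18 = max2(1, -1) = 1
  node19 = absv(-1) = 1
  node20 = add(1, 1) = 2

Propagation after the edit:
  node12: runs — input1 1->-9; result 1 (same value as before).
  node15: checked — values it read are unchanged (node12 unchanged); reused cached -1 without running.
  node18: runs — input1 1->-9; result -1.
  node20: runs — node18 1->-1; result 0.

Key observation: the cutoff stops propagation at node15 — its inputs' values are unchanged, so it reuses its cache.

Marked dirty: node12, node15, node18, node20.
Derived signals that run: node12, node18, node20 — 3 in total.
Checked but reused from cache: node15.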